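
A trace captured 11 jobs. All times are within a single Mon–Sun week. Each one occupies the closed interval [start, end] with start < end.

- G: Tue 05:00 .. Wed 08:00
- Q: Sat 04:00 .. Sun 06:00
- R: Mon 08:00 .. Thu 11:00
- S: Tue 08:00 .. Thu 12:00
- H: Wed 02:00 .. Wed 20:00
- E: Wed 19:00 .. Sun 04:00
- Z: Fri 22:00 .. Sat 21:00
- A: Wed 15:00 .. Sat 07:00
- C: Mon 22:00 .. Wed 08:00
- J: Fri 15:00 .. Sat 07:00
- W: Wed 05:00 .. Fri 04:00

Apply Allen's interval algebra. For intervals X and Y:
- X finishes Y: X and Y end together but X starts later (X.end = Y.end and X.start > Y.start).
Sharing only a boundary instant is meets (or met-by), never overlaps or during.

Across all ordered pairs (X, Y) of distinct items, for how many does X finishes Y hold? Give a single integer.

2

Checking all 110 ordered pairs for relation 'finishes'; matching pairs in alphabetical order:
(G, C): G finishes C ✓
(J, A): J finishes A ✓
Count: 2.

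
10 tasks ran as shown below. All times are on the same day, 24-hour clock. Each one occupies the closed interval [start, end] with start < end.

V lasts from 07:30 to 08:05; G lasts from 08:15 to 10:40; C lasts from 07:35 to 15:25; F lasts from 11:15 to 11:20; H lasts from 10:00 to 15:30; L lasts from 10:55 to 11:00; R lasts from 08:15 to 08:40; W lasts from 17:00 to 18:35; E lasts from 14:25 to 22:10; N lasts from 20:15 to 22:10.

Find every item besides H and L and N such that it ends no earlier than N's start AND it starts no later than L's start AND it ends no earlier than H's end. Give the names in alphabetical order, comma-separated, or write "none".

Conditions: its end is no earlier than N's start (X.end >= 20:15) AND its start is no later than L's start (X.start <= 10:55) AND its end is no earlier than H's end (X.end >= 15:30).
C: end 15:25 >= 20:15? ✗; start 07:35 <= 10:55? ✓; end 15:25 >= 15:30? ✗ → no.
E: end 22:10 >= 20:15? ✓; start 14:25 <= 10:55? ✗; end 22:10 >= 15:30? ✓ → no.
F: end 11:20 >= 20:15? ✗; start 11:15 <= 10:55? ✗; end 11:20 >= 15:30? ✗ → no.
G: end 10:40 >= 20:15? ✗; start 08:15 <= 10:55? ✓; end 10:40 >= 15:30? ✗ → no.
R: end 08:40 >= 20:15? ✗; start 08:15 <= 10:55? ✓; end 08:40 >= 15:30? ✗ → no.
V: end 08:05 >= 20:15? ✗; start 07:30 <= 10:55? ✓; end 08:05 >= 15:30? ✗ → no.
W: end 18:35 >= 20:15? ✗; start 17:00 <= 10:55? ✗; end 18:35 >= 15:30? ✓ → no.
Result: none.

none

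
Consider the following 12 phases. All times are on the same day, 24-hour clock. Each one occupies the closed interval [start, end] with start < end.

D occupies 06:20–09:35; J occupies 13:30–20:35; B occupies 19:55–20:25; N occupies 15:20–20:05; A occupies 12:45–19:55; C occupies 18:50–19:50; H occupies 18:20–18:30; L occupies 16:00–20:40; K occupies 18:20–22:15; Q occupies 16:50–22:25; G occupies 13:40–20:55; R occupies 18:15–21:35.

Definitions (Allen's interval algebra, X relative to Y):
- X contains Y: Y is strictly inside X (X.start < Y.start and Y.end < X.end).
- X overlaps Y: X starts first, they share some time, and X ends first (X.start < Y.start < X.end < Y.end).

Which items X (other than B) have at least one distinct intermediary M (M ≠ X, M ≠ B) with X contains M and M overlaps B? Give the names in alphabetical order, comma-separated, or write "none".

G, J

Target B = [19:55, 20:25].
Intermediaries M with M overlaps B: N.
Via N — items with X contains N: G, J.
Union: G, J.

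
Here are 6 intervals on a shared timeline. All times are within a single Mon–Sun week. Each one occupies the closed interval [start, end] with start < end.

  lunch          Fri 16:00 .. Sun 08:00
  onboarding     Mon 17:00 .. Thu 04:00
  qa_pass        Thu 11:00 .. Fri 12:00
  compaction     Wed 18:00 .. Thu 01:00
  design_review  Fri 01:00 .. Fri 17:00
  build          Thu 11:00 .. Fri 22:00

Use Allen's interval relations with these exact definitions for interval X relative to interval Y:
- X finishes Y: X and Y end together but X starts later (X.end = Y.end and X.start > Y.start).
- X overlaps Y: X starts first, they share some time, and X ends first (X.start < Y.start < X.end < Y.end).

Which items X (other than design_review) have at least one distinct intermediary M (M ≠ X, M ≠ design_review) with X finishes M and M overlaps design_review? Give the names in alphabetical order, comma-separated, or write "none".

none

Target design_review = [Fri 01:00, Fri 17:00].
Intermediaries M with M overlaps design_review: qa_pass.
Via qa_pass — items with X finishes qa_pass: none.
Union: none.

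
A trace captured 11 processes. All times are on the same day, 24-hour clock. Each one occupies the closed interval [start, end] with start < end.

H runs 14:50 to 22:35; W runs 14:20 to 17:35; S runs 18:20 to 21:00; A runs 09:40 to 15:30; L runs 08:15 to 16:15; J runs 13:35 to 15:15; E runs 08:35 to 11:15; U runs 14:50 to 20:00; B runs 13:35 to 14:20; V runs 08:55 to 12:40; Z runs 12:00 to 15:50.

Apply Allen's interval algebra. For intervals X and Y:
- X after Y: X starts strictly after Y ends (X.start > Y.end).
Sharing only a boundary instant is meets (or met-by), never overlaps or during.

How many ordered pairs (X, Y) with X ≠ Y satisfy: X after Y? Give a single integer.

Checking all 110 ordered pairs for relation 'after'; matching pairs in alphabetical order:
(B, E): B after E ✓
(B, V): B after V ✓
(H, B): H after B ✓
(H, E): H after E ✓
(H, V): H after V ✓
(J, E): J after E ✓
(J, V): J after V ✓
(S, A): S after A ✓
(S, B): S after B ✓
(S, E): S after E ✓
(S, J): S after J ✓
(S, L): S after L ✓
(S, V): S after V ✓
(S, W): S after W ✓
(S, Z): S after Z ✓
(U, B): U after B ✓
(U, E): U after E ✓
(U, V): U after V ✓
(W, E): W after E ✓
(W, V): W after V ✓
(Z, E): Z after E ✓
Count: 21.

21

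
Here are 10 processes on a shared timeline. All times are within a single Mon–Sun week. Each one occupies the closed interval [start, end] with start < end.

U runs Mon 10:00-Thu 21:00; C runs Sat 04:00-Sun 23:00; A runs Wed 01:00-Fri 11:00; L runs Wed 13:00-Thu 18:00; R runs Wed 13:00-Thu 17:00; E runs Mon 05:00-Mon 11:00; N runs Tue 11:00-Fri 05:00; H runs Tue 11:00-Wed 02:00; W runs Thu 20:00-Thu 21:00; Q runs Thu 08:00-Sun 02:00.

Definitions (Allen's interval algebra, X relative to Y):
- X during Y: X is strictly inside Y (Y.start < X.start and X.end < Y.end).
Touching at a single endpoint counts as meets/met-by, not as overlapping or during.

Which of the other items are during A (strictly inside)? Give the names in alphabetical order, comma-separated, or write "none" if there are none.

L, R, W

Target A = [Wed 01:00, Fri 11:00].
C [Sat 04:00, Sun 23:00] → after → no.
E [Mon 05:00, Mon 11:00] → before → no.
H [Tue 11:00, Wed 02:00] → overlaps → no.
L [Wed 13:00, Thu 18:00] → during → yes.
N [Tue 11:00, Fri 05:00] → overlaps → no.
Q [Thu 08:00, Sun 02:00] → overlapped-by → no.
R [Wed 13:00, Thu 17:00] → during → yes.
U [Mon 10:00, Thu 21:00] → overlaps → no.
W [Thu 20:00, Thu 21:00] → during → yes.
Result: L, R, W.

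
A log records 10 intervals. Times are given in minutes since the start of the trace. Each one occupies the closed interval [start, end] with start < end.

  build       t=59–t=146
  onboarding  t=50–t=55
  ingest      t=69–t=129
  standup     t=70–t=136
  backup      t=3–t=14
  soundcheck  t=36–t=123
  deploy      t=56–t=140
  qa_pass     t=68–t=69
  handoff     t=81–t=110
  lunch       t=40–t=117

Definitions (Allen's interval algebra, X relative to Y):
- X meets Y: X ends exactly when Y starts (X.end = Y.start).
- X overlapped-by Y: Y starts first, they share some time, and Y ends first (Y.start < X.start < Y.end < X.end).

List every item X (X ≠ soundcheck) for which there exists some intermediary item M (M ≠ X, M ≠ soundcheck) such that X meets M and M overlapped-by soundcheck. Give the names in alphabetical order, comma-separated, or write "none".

qa_pass

Target soundcheck = [t=36, t=123].
Intermediaries M with M overlapped-by soundcheck: build, deploy, ingest, standup.
Via build — items with X meets build: none.
Via deploy — items with X meets deploy: none.
Via ingest — items with X meets ingest: qa_pass.
Via standup — items with X meets standup: none.
Union: qa_pass.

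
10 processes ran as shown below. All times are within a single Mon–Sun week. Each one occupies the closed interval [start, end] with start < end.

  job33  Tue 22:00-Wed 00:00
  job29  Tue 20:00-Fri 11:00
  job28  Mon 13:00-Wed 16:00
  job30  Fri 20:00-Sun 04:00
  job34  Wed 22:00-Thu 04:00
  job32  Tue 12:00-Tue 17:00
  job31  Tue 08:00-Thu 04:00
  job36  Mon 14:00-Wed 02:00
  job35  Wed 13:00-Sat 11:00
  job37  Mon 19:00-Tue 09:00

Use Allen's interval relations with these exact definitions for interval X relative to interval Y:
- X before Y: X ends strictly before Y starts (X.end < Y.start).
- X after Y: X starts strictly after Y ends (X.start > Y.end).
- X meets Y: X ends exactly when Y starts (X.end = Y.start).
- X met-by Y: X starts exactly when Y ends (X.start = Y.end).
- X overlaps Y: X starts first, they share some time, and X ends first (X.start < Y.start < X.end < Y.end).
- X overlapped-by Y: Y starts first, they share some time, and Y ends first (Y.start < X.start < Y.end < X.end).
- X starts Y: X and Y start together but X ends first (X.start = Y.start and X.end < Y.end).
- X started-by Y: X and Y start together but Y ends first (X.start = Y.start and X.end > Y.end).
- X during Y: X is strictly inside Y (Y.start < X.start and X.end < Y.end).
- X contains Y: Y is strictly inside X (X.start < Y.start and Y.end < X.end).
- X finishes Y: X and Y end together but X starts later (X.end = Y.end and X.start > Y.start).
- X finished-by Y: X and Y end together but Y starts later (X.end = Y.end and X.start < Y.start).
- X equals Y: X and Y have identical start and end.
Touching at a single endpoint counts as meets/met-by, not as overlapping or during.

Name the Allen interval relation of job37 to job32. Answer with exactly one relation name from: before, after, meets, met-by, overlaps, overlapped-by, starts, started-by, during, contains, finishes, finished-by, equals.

before

job37 = [Mon 19:00, Tue 09:00]; job32 = [Tue 12:00, Tue 17:00].
Compare endpoints: job37.start < job32.start, job37.start < job32.end, job37.end < job32.start, job37.end < job32.end.
That pattern is 'before'.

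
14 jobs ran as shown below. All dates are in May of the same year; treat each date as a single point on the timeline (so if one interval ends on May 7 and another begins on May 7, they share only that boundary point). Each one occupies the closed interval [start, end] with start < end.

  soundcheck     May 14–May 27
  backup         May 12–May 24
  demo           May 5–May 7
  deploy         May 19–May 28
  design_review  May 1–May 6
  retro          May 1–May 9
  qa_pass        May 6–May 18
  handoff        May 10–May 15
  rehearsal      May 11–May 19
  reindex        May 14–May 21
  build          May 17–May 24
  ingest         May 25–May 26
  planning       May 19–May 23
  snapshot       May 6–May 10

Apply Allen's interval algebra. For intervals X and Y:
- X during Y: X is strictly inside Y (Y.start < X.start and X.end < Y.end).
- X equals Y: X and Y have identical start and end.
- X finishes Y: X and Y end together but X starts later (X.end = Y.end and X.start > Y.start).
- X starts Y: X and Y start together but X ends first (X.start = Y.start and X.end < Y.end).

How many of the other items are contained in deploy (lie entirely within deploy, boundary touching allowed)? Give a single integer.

2

Target deploy = [May 19, May 28].
backup [May 12, May 24] → overlaps → no.
build [May 17, May 24] → overlaps → no.
demo [May 5, May 7] → before → no.
design_review [May 1, May 6] → before → no.
handoff [May 10, May 15] → before → no.
ingest [May 25, May 26] → during → counts.
planning [May 19, May 23] → starts → counts.
qa_pass [May 6, May 18] → before → no.
rehearsal [May 11, May 19] → meets → no.
reindex [May 14, May 21] → overlaps → no.
retro [May 1, May 9] → before → no.
snapshot [May 6, May 10] → before → no.
soundcheck [May 14, May 27] → overlaps → no.
Total: 2.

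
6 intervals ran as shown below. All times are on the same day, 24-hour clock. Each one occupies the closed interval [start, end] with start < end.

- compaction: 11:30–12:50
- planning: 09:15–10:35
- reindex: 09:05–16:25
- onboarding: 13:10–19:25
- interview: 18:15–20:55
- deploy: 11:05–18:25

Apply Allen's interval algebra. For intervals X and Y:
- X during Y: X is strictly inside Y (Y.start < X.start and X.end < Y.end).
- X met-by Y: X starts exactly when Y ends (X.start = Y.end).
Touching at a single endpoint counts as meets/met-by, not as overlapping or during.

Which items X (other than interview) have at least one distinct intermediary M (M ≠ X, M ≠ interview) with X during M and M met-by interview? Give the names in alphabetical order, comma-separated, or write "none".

Target interview = [18:15, 20:55].
Intermediaries M with M met-by interview: none.
Union: none.

none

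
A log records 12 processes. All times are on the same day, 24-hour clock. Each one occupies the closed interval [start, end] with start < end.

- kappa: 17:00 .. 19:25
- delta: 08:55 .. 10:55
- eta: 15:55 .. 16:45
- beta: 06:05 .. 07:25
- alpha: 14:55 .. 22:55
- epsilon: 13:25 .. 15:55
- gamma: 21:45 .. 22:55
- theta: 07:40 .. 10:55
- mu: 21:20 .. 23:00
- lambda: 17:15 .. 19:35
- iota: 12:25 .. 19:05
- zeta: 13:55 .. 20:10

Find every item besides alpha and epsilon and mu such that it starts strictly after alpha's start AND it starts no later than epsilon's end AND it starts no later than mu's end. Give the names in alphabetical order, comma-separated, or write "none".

eta

Conditions: its start is strictly after alpha's start (X.start > 14:55) AND its start is no later than epsilon's end (X.start <= 15:55) AND its start is no later than mu's end (X.start <= 23:00).
beta: start 06:05 > 14:55? ✗; start 06:05 <= 15:55? ✓; start 06:05 <= 23:00? ✓ → no.
delta: start 08:55 > 14:55? ✗; start 08:55 <= 15:55? ✓; start 08:55 <= 23:00? ✓ → no.
eta: start 15:55 > 14:55? ✓; start 15:55 <= 15:55? ✓; start 15:55 <= 23:00? ✓ → yes.
gamma: start 21:45 > 14:55? ✓; start 21:45 <= 15:55? ✗; start 21:45 <= 23:00? ✓ → no.
iota: start 12:25 > 14:55? ✗; start 12:25 <= 15:55? ✓; start 12:25 <= 23:00? ✓ → no.
kappa: start 17:00 > 14:55? ✓; start 17:00 <= 15:55? ✗; start 17:00 <= 23:00? ✓ → no.
lambda: start 17:15 > 14:55? ✓; start 17:15 <= 15:55? ✗; start 17:15 <= 23:00? ✓ → no.
theta: start 07:40 > 14:55? ✗; start 07:40 <= 15:55? ✓; start 07:40 <= 23:00? ✓ → no.
zeta: start 13:55 > 14:55? ✗; start 13:55 <= 15:55? ✓; start 13:55 <= 23:00? ✓ → no.
Result: eta.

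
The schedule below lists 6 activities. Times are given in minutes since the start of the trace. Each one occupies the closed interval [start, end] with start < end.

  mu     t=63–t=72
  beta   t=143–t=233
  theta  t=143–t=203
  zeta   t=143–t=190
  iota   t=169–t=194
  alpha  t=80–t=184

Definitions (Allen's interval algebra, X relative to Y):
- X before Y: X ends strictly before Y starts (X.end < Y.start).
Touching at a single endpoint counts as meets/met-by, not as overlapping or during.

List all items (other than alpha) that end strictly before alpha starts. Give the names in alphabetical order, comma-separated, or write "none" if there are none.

mu

Target alpha = [t=80, t=184].
beta [t=143, t=233] → overlapped-by → no.
iota [t=169, t=194] → overlapped-by → no.
mu [t=63, t=72] → before → yes.
theta [t=143, t=203] → overlapped-by → no.
zeta [t=143, t=190] → overlapped-by → no.
Result: mu.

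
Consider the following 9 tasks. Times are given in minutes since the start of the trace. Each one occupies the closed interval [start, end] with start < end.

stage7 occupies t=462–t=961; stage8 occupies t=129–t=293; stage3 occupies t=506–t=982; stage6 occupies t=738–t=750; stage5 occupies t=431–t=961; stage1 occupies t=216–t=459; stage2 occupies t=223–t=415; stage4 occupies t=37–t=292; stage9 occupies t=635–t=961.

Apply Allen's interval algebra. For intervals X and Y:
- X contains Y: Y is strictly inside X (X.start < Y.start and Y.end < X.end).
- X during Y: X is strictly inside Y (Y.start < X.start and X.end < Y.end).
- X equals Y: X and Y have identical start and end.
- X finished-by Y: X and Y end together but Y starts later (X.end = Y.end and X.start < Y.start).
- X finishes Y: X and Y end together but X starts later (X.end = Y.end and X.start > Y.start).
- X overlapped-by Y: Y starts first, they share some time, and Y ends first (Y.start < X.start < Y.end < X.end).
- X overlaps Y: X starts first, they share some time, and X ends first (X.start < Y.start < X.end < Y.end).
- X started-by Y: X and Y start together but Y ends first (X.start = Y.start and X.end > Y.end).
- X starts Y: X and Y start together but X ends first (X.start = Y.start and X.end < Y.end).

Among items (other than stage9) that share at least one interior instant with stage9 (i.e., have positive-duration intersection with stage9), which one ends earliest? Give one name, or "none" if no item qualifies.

stage6

Target stage9 = [t=635, t=961].
stage1 [t=216, t=459] → before → excluded.
stage2 [t=223, t=415] → before → excluded.
stage3 [t=506, t=982] → contains → candidate.
stage4 [t=37, t=292] → before → excluded.
stage5 [t=431, t=961] → finished-by → candidate.
stage6 [t=738, t=750] → during → candidate.
stage7 [t=462, t=961] → finished-by → candidate.
stage8 [t=129, t=293] → before → excluded.
Among candidates, earliest end is t=750 → stage6.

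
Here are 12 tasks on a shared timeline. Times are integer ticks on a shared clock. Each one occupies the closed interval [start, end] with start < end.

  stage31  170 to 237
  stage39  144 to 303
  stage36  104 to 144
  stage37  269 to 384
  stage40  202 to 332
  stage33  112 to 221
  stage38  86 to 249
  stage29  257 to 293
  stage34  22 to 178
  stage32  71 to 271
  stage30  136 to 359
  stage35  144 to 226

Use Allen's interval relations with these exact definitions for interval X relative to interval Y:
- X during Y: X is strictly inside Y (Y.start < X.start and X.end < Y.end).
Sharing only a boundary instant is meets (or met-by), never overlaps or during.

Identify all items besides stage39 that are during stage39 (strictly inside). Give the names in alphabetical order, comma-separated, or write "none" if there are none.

Target stage39 = [144, 303].
stage29 [257, 293] → during → yes.
stage30 [136, 359] → contains → no.
stage31 [170, 237] → during → yes.
stage32 [71, 271] → overlaps → no.
stage33 [112, 221] → overlaps → no.
stage34 [22, 178] → overlaps → no.
stage35 [144, 226] → starts → no.
stage36 [104, 144] → meets → no.
stage37 [269, 384] → overlapped-by → no.
stage38 [86, 249] → overlaps → no.
stage40 [202, 332] → overlapped-by → no.
Result: stage29, stage31.

stage29, stage31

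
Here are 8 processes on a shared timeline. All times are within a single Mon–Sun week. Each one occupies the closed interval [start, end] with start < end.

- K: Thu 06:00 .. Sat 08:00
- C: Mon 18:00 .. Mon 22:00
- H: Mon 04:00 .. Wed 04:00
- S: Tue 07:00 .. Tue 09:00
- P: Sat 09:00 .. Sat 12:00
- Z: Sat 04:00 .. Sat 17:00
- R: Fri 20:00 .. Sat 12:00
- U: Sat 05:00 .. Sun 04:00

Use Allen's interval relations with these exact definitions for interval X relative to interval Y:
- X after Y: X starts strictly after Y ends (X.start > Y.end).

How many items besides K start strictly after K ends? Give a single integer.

1

Target K = [Thu 06:00, Sat 08:00].
C [Mon 18:00, Mon 22:00] → before → no.
H [Mon 04:00, Wed 04:00] → before → no.
P [Sat 09:00, Sat 12:00] → after → counts.
R [Fri 20:00, Sat 12:00] → overlapped-by → no.
S [Tue 07:00, Tue 09:00] → before → no.
U [Sat 05:00, Sun 04:00] → overlapped-by → no.
Z [Sat 04:00, Sat 17:00] → overlapped-by → no.
Total: 1.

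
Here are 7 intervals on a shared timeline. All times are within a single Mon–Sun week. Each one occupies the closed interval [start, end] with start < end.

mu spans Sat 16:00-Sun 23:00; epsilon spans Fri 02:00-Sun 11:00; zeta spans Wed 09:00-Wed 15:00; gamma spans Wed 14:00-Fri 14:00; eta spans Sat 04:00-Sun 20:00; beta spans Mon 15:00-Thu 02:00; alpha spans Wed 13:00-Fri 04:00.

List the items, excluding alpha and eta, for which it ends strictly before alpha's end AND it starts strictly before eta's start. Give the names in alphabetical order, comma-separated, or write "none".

beta, zeta

Conditions: its end is strictly before alpha's end (X.end < Fri 04:00) AND its start is strictly before eta's start (X.start < Sat 04:00).
beta: end Thu 02:00 < Fri 04:00? ✓; start Mon 15:00 < Sat 04:00? ✓ → yes.
epsilon: end Sun 11:00 < Fri 04:00? ✗; start Fri 02:00 < Sat 04:00? ✓ → no.
gamma: end Fri 14:00 < Fri 04:00? ✗; start Wed 14:00 < Sat 04:00? ✓ → no.
mu: end Sun 23:00 < Fri 04:00? ✗; start Sat 16:00 < Sat 04:00? ✗ → no.
zeta: end Wed 15:00 < Fri 04:00? ✓; start Wed 09:00 < Sat 04:00? ✓ → yes.
Result: beta, zeta.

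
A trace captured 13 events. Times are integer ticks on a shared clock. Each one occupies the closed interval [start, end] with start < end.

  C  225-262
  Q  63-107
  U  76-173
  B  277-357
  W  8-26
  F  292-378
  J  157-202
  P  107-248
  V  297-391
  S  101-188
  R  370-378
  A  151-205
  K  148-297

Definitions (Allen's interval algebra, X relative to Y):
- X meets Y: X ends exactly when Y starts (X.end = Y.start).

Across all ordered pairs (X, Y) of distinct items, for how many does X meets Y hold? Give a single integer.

2

Checking all 156 ordered pairs for relation 'meets'; matching pairs in alphabetical order:
(K, V): K meets V ✓
(Q, P): Q meets P ✓
Count: 2.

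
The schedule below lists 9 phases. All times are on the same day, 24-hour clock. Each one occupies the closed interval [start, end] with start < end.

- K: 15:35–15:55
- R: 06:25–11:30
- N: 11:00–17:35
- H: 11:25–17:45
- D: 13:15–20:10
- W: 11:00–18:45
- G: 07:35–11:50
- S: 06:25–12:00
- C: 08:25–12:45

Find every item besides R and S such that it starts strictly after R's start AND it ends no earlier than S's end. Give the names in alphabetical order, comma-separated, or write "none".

Conditions: its start is strictly after R's start (X.start > 06:25) AND its end is no earlier than S's end (X.end >= 12:00).
C: start 08:25 > 06:25? ✓; end 12:45 >= 12:00? ✓ → yes.
D: start 13:15 > 06:25? ✓; end 20:10 >= 12:00? ✓ → yes.
G: start 07:35 > 06:25? ✓; end 11:50 >= 12:00? ✗ → no.
H: start 11:25 > 06:25? ✓; end 17:45 >= 12:00? ✓ → yes.
K: start 15:35 > 06:25? ✓; end 15:55 >= 12:00? ✓ → yes.
N: start 11:00 > 06:25? ✓; end 17:35 >= 12:00? ✓ → yes.
W: start 11:00 > 06:25? ✓; end 18:45 >= 12:00? ✓ → yes.
Result: C, D, H, K, N, W.

C, D, H, K, N, W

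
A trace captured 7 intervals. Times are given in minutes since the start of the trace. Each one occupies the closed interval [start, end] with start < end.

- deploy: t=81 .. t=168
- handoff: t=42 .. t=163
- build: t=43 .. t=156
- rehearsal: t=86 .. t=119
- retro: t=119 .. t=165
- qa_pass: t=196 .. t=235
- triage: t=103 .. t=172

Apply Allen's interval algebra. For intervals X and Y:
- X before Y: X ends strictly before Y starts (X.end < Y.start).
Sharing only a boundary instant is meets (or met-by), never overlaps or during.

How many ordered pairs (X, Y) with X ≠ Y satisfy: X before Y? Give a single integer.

6

Checking all 42 ordered pairs for relation 'before'; matching pairs in alphabetical order:
(build, qa_pass): build before qa_pass ✓
(deploy, qa_pass): deploy before qa_pass ✓
(handoff, qa_pass): handoff before qa_pass ✓
(rehearsal, qa_pass): rehearsal before qa_pass ✓
(retro, qa_pass): retro before qa_pass ✓
(triage, qa_pass): triage before qa_pass ✓
Count: 6.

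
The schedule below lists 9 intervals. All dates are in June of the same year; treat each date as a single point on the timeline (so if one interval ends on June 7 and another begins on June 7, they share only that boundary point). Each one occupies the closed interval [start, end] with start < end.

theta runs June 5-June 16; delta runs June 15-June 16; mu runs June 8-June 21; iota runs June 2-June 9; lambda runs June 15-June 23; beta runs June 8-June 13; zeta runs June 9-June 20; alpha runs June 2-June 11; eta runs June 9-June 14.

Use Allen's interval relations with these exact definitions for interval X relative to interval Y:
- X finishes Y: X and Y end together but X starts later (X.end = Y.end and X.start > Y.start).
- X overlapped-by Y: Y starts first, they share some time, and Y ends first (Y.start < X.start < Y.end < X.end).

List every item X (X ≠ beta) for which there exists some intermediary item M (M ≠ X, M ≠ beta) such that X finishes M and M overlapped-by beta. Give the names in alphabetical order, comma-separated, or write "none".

none

Target beta = [June 8, June 13].
Intermediaries M with M overlapped-by beta: eta, zeta.
Via eta — items with X finishes eta: none.
Via zeta — items with X finishes zeta: none.
Union: none.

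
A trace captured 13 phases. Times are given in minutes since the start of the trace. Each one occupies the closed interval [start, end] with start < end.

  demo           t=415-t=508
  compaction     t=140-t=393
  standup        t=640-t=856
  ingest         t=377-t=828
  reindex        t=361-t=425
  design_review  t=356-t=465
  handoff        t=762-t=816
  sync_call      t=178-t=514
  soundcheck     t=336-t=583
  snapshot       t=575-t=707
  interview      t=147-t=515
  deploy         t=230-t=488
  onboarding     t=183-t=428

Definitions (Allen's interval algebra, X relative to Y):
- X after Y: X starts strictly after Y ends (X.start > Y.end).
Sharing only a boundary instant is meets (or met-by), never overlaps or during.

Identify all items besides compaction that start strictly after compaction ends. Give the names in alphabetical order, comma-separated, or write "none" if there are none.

Target compaction = [t=140, t=393].
demo [t=415, t=508] → after → yes.
deploy [t=230, t=488] → overlapped-by → no.
design_review [t=356, t=465] → overlapped-by → no.
handoff [t=762, t=816] → after → yes.
ingest [t=377, t=828] → overlapped-by → no.
interview [t=147, t=515] → overlapped-by → no.
onboarding [t=183, t=428] → overlapped-by → no.
reindex [t=361, t=425] → overlapped-by → no.
snapshot [t=575, t=707] → after → yes.
soundcheck [t=336, t=583] → overlapped-by → no.
standup [t=640, t=856] → after → yes.
sync_call [t=178, t=514] → overlapped-by → no.
Result: demo, handoff, snapshot, standup.

demo, handoff, snapshot, standup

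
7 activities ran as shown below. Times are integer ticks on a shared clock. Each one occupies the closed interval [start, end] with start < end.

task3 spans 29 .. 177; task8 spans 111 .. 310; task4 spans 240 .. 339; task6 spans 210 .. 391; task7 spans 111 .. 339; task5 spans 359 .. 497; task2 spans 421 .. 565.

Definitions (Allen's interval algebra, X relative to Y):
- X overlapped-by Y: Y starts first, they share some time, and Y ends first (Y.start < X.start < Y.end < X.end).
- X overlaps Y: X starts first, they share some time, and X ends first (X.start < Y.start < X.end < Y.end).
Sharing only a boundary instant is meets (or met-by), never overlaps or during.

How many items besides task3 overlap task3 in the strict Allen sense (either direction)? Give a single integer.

Target task3 = [29, 177].
task2 [421, 565] → after → no.
task4 [240, 339] → after → no.
task5 [359, 497] → after → no.
task6 [210, 391] → after → no.
task7 [111, 339] → overlapped-by → counts.
task8 [111, 310] → overlapped-by → counts.
Total: 2.

2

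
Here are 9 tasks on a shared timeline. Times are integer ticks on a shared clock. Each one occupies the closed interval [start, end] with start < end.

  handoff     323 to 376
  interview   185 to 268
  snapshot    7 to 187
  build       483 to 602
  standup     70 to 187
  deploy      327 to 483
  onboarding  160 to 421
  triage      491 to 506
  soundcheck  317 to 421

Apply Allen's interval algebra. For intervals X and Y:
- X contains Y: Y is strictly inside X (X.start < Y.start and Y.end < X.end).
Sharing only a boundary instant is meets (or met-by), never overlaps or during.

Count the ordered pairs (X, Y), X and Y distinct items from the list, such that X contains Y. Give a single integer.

Checking all 72 ordered pairs for relation 'contains'; matching pairs in alphabetical order:
(build, triage): build contains triage ✓
(onboarding, handoff): onboarding contains handoff ✓
(onboarding, interview): onboarding contains interview ✓
(soundcheck, handoff): soundcheck contains handoff ✓
Count: 4.

4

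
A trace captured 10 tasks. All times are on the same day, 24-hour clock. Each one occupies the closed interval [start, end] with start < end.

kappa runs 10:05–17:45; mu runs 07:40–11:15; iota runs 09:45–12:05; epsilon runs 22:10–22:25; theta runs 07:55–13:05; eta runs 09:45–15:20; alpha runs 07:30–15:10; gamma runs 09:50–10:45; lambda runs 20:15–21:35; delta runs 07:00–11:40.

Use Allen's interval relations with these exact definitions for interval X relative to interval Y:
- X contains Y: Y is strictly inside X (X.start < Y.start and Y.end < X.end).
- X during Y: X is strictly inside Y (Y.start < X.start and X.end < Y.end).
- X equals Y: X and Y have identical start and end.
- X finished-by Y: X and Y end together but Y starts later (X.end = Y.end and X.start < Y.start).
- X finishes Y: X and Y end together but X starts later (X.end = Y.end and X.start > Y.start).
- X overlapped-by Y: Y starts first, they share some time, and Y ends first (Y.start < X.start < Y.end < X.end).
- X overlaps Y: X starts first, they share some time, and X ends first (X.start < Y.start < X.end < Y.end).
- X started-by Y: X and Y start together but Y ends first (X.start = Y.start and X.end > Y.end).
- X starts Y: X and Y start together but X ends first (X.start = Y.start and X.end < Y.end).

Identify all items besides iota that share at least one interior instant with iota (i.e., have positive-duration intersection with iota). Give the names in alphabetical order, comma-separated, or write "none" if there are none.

Target iota = [09:45, 12:05].
alpha [07:30, 15:10] → contains → yes.
delta [07:00, 11:40] → overlaps → yes.
epsilon [22:10, 22:25] → after → no.
eta [09:45, 15:20] → started-by → yes.
gamma [09:50, 10:45] → during → yes.
kappa [10:05, 17:45] → overlapped-by → yes.
lambda [20:15, 21:35] → after → no.
mu [07:40, 11:15] → overlaps → yes.
theta [07:55, 13:05] → contains → yes.
Result: alpha, delta, eta, gamma, kappa, mu, theta.

alpha, delta, eta, gamma, kappa, mu, theta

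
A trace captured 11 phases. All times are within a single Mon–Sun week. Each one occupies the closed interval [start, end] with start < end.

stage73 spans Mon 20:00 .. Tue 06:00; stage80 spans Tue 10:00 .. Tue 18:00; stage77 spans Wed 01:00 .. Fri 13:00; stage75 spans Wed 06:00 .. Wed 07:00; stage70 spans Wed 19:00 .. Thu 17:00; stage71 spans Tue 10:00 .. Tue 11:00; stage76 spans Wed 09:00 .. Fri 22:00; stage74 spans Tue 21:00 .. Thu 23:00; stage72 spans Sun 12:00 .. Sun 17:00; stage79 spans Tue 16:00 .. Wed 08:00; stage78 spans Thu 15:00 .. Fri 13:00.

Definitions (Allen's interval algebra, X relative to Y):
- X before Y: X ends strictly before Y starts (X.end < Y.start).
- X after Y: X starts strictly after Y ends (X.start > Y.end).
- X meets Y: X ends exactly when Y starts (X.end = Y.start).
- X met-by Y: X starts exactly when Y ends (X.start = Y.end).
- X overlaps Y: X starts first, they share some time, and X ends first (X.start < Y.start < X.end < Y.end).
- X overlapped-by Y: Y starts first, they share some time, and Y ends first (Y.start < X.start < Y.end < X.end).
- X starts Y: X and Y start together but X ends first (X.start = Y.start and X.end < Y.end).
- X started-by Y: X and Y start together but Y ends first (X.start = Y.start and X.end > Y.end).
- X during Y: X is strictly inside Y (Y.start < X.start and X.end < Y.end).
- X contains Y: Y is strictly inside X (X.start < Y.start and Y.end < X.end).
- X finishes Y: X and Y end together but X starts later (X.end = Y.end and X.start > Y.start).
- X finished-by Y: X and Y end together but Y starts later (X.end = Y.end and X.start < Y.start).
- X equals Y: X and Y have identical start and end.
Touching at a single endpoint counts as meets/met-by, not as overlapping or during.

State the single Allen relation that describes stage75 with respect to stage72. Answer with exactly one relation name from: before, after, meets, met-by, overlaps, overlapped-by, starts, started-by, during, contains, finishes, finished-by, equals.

before

stage75 = [Wed 06:00, Wed 07:00]; stage72 = [Sun 12:00, Sun 17:00].
Compare endpoints: stage75.start < stage72.start, stage75.start < stage72.end, stage75.end < stage72.start, stage75.end < stage72.end.
That pattern is 'before'.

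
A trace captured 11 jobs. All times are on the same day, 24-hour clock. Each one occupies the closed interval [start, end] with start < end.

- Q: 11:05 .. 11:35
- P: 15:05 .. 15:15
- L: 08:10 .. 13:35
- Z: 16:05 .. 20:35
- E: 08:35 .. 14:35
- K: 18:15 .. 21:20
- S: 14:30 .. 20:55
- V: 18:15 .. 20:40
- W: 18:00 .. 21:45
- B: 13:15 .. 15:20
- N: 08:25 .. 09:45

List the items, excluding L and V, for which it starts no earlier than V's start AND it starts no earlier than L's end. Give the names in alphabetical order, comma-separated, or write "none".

Conditions: its start is no earlier than V's start (X.start >= 18:15) AND its start is no earlier than L's end (X.start >= 13:35).
B: start 13:15 >= 18:15? ✗; start 13:15 >= 13:35? ✗ → no.
E: start 08:35 >= 18:15? ✗; start 08:35 >= 13:35? ✗ → no.
K: start 18:15 >= 18:15? ✓; start 18:15 >= 13:35? ✓ → yes.
N: start 08:25 >= 18:15? ✗; start 08:25 >= 13:35? ✗ → no.
P: start 15:05 >= 18:15? ✗; start 15:05 >= 13:35? ✓ → no.
Q: start 11:05 >= 18:15? ✗; start 11:05 >= 13:35? ✗ → no.
S: start 14:30 >= 18:15? ✗; start 14:30 >= 13:35? ✓ → no.
W: start 18:00 >= 18:15? ✗; start 18:00 >= 13:35? ✓ → no.
Z: start 16:05 >= 18:15? ✗; start 16:05 >= 13:35? ✓ → no.
Result: K.

K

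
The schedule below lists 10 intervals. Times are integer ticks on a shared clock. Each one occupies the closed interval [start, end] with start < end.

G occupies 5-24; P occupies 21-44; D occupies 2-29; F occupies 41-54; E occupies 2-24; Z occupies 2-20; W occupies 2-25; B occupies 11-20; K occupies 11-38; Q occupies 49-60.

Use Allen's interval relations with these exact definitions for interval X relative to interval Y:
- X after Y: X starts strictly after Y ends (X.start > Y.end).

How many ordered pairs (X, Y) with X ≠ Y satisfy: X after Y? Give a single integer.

Checking all 90 ordered pairs for relation 'after'; matching pairs in alphabetical order:
(F, B): F after B ✓
(F, D): F after D ✓
(F, E): F after E ✓
(F, G): F after G ✓
(F, K): F after K ✓
(F, W): F after W ✓
(F, Z): F after Z ✓
(P, B): P after B ✓
(P, Z): P after Z ✓
(Q, B): Q after B ✓
(Q, D): Q after D ✓
(Q, E): Q after E ✓
(Q, G): Q after G ✓
(Q, K): Q after K ✓
(Q, P): Q after P ✓
(Q, W): Q after W ✓
(Q, Z): Q after Z ✓
Count: 17.

17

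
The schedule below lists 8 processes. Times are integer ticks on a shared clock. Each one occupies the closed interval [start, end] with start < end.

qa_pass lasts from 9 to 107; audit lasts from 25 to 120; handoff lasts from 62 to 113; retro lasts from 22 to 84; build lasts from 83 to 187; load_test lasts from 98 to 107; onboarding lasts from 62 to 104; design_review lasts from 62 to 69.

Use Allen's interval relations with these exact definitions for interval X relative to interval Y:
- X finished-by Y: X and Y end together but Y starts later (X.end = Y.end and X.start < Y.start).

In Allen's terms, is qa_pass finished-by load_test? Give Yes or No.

Yes

qa_pass = [9, 107], load_test = [98, 107].
Actual relation of qa_pass to load_test: finished-by.
Asked whether 'finished-by' holds → Yes.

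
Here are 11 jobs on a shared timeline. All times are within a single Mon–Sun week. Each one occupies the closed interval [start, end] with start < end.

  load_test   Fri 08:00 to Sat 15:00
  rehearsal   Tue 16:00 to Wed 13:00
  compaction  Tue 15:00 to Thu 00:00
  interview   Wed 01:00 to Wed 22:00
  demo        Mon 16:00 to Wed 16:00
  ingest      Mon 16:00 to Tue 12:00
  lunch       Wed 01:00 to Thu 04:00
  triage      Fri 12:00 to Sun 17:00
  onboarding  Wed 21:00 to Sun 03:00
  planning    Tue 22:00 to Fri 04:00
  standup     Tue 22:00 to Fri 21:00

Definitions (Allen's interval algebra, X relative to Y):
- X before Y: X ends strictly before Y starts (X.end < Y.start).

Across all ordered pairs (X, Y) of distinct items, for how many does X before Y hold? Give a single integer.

Checking all 110 ordered pairs for relation 'before'; matching pairs in alphabetical order:
(compaction, load_test): compaction before load_test ✓
(compaction, triage): compaction before triage ✓
(demo, load_test): demo before load_test ✓
(demo, onboarding): demo before onboarding ✓
(demo, triage): demo before triage ✓
(ingest, compaction): ingest before compaction ✓
(ingest, interview): ingest before interview ✓
(ingest, load_test): ingest before load_test ✓
(ingest, lunch): ingest before lunch ✓
(ingest, onboarding): ingest before onboarding ✓
(ingest, planning): ingest before planning ✓
(ingest, rehearsal): ingest before rehearsal ✓
(ingest, standup): ingest before standup ✓
(ingest, triage): ingest before triage ✓
(interview, load_test): interview before load_test ✓
(interview, triage): interview before triage ✓
(lunch, load_test): lunch before load_test ✓
(lunch, triage): lunch before triage ✓
(planning, load_test): planning before load_test ✓
(planning, triage): planning before triage ✓
(rehearsal, load_test): rehearsal before load_test ✓
(rehearsal, onboarding): rehearsal before onboarding ✓
(rehearsal, triage): rehearsal before triage ✓
Count: 23.

23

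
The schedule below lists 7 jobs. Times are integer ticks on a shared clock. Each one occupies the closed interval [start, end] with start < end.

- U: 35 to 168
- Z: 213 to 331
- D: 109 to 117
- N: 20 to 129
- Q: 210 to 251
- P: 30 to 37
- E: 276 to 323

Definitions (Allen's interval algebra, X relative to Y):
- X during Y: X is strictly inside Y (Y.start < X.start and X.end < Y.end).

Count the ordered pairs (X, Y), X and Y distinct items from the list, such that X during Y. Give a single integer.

Checking all 42 ordered pairs for relation 'during'; matching pairs in alphabetical order:
(D, N): D during N ✓
(D, U): D during U ✓
(E, Z): E during Z ✓
(P, N): P during N ✓
Count: 4.

4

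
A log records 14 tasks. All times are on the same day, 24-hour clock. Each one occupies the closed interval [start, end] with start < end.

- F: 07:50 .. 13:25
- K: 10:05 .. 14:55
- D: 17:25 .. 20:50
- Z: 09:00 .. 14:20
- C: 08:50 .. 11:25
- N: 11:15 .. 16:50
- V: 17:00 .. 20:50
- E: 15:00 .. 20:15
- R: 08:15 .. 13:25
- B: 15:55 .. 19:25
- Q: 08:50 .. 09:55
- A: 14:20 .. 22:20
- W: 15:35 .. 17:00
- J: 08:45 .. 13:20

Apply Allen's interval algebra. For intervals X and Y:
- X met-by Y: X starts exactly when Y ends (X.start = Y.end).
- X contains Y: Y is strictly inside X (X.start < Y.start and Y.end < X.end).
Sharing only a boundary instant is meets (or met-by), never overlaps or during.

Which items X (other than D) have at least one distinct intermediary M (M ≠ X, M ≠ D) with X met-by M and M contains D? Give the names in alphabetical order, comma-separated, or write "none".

Target D = [17:25, 20:50].
Intermediaries M with M contains D: A.
Via A — items with X met-by A: none.
Union: none.

none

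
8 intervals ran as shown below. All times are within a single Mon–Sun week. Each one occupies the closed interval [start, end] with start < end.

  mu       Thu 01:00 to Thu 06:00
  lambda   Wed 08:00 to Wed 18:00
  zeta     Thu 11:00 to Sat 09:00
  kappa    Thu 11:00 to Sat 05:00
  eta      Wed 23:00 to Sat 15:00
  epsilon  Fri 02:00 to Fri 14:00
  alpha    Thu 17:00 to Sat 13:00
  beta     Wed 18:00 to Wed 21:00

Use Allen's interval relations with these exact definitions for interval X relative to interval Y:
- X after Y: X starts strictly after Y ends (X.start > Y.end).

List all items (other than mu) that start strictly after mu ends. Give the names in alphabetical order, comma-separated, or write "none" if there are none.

Target mu = [Thu 01:00, Thu 06:00].
alpha [Thu 17:00, Sat 13:00] → after → yes.
beta [Wed 18:00, Wed 21:00] → before → no.
epsilon [Fri 02:00, Fri 14:00] → after → yes.
eta [Wed 23:00, Sat 15:00] → contains → no.
kappa [Thu 11:00, Sat 05:00] → after → yes.
lambda [Wed 08:00, Wed 18:00] → before → no.
zeta [Thu 11:00, Sat 09:00] → after → yes.
Result: alpha, epsilon, kappa, zeta.

alpha, epsilon, kappa, zeta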